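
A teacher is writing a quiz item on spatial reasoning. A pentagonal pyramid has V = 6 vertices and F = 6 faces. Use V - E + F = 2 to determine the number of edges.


Polyhedron: pentagonal pyramid
Euler's formula for convex polyhedra: V - E + F = 2
Given: V = 6 vertices and F = 6 faces
Solve for E:
E = V + F - 2 = 6 + 6 - 2 = 10
10 edges


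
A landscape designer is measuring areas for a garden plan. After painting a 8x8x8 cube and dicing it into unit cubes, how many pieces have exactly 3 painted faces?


Large cube: 8 x 8 x 8, cut into unit cubes.
Cubes with 3 painted faces are at the corners. A cube always has 8 corners.
Count = 8
8 unit cubes


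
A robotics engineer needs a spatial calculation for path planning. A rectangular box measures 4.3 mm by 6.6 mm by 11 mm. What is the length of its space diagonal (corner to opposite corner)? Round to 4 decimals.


Shape: rectangular box (space diagonal)
l = 4.3 mm, w = 6.6 mm, h = 11 mm
Visualize: the diagonal of the base, then a right triangle with that diagonal and the height.
Formula: d = sqrt(l^2 + w^2 + h^2)
l^2 + w^2 + h^2 = 18.49 + 43.56 + 121 = 183.05
d = sqrt(183.05)
d = 13.5296
13.5296 mm


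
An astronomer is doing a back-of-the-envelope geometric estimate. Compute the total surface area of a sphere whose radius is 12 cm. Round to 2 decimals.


Shape: sphere
Radius r = 12 cm
Formula: SA = 4 * pi * r^2
r^2 = 144
SA = 4 * pi * 144
SA = 576 * pi
SA = 1809.56
1809.56 cm^2


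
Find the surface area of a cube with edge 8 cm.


Shape: cube
Side s = 8 cm
A cube has 6 square faces.
Formula: SA = 6 * s^2
s^2 = 64
SA = 6 * 64
SA = 384
384 cm^2


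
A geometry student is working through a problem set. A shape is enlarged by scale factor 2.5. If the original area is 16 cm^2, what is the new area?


Linear scale factor k = 2.5
Original area = 16 cm^2
Rule: under a linear scaling by k, areas scale by k^2.
k^2 = 2.5^2 = 6.25
New area = 16 * 6.25
New area = 100
100 cm^2


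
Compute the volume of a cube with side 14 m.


Shape: cube
Side s = 14 m
Formula: V = s^3
V = 14 * 14 * 14
V = 196 * 14
V = 2744
2744 m^3


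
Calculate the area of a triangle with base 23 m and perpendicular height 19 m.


Shape: triangle
Base b = 23 m, Height h = 19 m
Formula: A = (1/2) * b * h
A = 0.5 * 23 * 19
A = 0.5 * 437
A = 218.5
218.5 m^2


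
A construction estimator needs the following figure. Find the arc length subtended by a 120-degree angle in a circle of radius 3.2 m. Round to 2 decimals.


Shape: circular arc
Radius r = 3.2 m, Angle = 120 degrees
Formula: L = (angle/360) * 2 * pi * r
2 * pi * r = 6.4 * pi
L = (120/360) * 6.4 * pi
L = 2.133333 * pi
L = 6.7
6.7 m


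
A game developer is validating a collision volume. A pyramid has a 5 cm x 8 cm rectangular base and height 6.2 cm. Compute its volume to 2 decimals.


Shape: rectangular pyramid
Base: 5 cm x 8 cm, Height h = 6.2 cm
Formula: V = (1/3) * base_area * h
base_area = 5 * 8 = 40
base_area * h = 40 * 6.2 = 248
V = 248 / 3
V = 82.67
82.67 cm^3


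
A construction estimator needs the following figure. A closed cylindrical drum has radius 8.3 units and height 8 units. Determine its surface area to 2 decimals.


Shape: closed cylinder
Radius r = 8.3 units, Height h = 8 units
Formula: SA = 2*pi*r^2 + 2*pi*r*h = 2*pi*r*(r + h)
r + h = 16.3
2 * r * (r + h) = 2 * 8.3 * 16.3 = 270.58
SA = 270.58 * pi
SA = 850.05
850.05 units^2


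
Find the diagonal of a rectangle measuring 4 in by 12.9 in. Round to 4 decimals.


Shape: rectangle (diagonal via Pythagoras)
Sides: 4 in and 12.9 in
Formula: d = sqrt(l^2 + w^2)
l^2 = 16, w^2 = 166.41
l^2 + w^2 = 182.41
d = sqrt(182.41)
d = 13.5059
13.5059 in


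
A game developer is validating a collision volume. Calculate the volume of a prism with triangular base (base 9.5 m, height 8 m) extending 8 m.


Shape: triangular prism
Triangle base = 9.5 m, triangle height = 8 m, prism length L = 8 m
Formula: V = (1/2 * b * h_tri) * L
Cross-section area = 0.5 * 9.5 * 8 = 38
V = 38 * 8
V = 304
304 m^3


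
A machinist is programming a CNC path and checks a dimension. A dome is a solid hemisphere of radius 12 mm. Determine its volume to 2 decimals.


Shape: hemisphere (half of a sphere)
Radius r = 12 mm
Formula: V = (1/2) * (4/3) * pi * r^3 = (2/3) * pi * r^3
r^3 = 1728
(2/3) * 1728 = 1152
V = 1152 * pi
V = 3619.11
3619.11 mm^3


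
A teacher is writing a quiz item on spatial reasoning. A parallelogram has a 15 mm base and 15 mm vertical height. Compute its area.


Shape: parallelogram
Base b = 15 mm, Height h = 15 mm
Formula: A = b * h
A = 15 * 15
A = 225
225 mm^2


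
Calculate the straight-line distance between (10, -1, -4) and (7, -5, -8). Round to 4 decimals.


3D distance between two points
P1 = (10, -1, -4), P2 = (7, -5, -8)
Formula: d = sqrt((x2-x1)^2 + (y2-y1)^2 + (z2-z1)^2)
dx = 7 - 10 = -3
dy = -5 - -1 = -4
dz = -8 - -4 = -4
dx^2 + dy^2 + dz^2 = 9 + 16 + 16 = 41
d = sqrt(41)
d = 6.4031
6.4031 units


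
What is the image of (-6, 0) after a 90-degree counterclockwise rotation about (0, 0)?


Transformation: rotation about the origin
Original point: (-6, 0)
Rule for 90 deg counterclockwise: (x, y) -> (-y, x)
Apply: (-6, 0) -> (0, -6)
(0, -6)


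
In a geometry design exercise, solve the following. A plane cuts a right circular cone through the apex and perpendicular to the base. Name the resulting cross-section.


Solid: right circular cone
Cutting plane: through the apex and perpendicular to the base
Visualize the intersection of the plane with the solid's surface.
The boundary of the cut region is a isosceles triangle.
isosceles triangle


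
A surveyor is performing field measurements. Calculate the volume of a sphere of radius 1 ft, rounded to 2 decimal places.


Shape: sphere
Radius r = 1 ft
Formula: V = (4/3) * pi * r^3
r^3 = 1
(4/3) * 1 = 1.333333
V = 1.333333 * pi
V = 4.19
4.19 ft^3


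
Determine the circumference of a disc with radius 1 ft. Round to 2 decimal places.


Shape: circle
Radius r = 1 ft
Formula: C = 2 * pi * r
C = 2 * pi * 1
C = 2 * pi
C = 6.28
6.28 ft


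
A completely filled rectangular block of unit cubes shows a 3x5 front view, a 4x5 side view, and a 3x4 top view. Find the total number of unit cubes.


Orthographic views of a solid rectangular block:
Front view 3 x 5 -> length = 3, height = 5
Side view 4 x 5 -> width = 4, height = 5 (consistent)
Top view 3 x 4 -> confirms length = 3, width = 4
The block is 3 x 4 x 5.
Total unit cubes = 3 * 4 * 5 = 60
60 unit cubes


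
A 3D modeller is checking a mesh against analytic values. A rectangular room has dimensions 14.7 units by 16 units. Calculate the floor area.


Shape: rectangle
Length l = 14.7 units, Width w = 16 units
Formula: A = l * w
A = 14.7 * 16
A = 235.2
235.2 units^2


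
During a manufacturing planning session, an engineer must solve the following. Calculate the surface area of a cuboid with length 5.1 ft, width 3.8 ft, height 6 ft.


Shape: rectangular prism
l = 5.1 ft, w = 3.8 ft, h = 6 ft
Formula: SA = 2(lw + lh + wh)
lw = 19.38, lh = 30.6, wh = 22.8
lw + lh + wh = 72.78
SA = 2 * 72.78
SA = 145.56
145.56 ft^2


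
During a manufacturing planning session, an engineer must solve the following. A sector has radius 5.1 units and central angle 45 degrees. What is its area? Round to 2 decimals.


Shape: circular sector
Radius r = 5.1 units, Angle = 45 degrees
Formula: A = (angle/360) * pi * r^2
r^2 = 26.01
Fraction of circle = 45/360
A = (45/360) * pi * 26.01
A = 3.25125 * pi
A = 10.21
10.21 units^2


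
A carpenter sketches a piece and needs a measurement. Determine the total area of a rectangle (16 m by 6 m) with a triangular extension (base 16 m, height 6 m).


Composite shape: rectangle + triangle
Rectangle area = 16 * 6 = 96
Triangle area = 0.5 * 16 * 6 = 48
Total = 96 + 48
Total = 144
144 m^2


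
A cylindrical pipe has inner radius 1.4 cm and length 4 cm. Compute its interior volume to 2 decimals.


Shape: cylinder
Radius r = 1.4 cm, Height h = 4 cm
Formula: V = pi * r^2 * h
r^2 = 1.96
V = pi * 1.96 * 4
V = 7.84 * pi
V = 24.63
24.63 cm^3


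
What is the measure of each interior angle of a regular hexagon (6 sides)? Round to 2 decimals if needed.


Shape: regular hexagon (6 sides)
Formula: interior angle = (n - 2) * 180 / n
(n - 2) = 4
(n - 2) * 180 = 720
angle = 720 / 6
angle = 120
120 degrees


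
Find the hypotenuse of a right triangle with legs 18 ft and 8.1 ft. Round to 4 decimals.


Shape: right triangle
Legs a = 18 ft, b = 8.1 ft
Formula: c = sqrt(a^2 + b^2)
a^2 = 324, b^2 = 65.61
a^2 + b^2 = 389.61
c = sqrt(389.61)
c = 19.7385
19.7385 ft


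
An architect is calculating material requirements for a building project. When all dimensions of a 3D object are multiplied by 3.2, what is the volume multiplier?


Linear scale factor k = 3.2
Rule: under a linear scaling by k, volumes scale by k^3.
k^3 = 3.2 * 3.2 * 3.2
k^3 = 10.24 * 3.2
k^3 = 32.768
Volume scales by a factor of 32.768.
32.768 (dimensionless)


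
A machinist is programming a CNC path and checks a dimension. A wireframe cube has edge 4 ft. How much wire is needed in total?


Shape: cube
Side s = 4 ft
A cube has 12 edges, all equal.
Formula: total edge length = 12 * s
Total = 12 * 4
Total = 48
48 ft


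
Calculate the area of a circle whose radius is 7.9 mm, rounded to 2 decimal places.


Shape: circle
Radius r = 7.9 mm
Formula: A = pi * r^2
r^2 = 7.9^2 = 62.41
A = pi * 62.41
A = 196.07
196.07 mm^2


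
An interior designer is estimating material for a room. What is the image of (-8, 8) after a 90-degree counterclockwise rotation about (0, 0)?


Transformation: rotation about the origin
Original point: (-8, 8)
Rule for 90 deg counterclockwise: (x, y) -> (-y, x)
Apply: (-8, 8) -> (-8, -8)
(-8, -8)


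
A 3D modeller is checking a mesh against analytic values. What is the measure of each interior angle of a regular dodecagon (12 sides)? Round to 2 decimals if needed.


Shape: regular dodecagon (12 sides)
Formula: interior angle = (n - 2) * 180 / n
(n - 2) = 10
(n - 2) * 180 = 1800
angle = 1800 / 12
angle = 150
150 degrees


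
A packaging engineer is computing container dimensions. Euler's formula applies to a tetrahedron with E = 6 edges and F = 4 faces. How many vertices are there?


Polyhedron: tetrahedron
Euler's formula for convex polyhedra: V - E + F = 2
Given: E = 6 edges and F = 4 faces
Solve for V:
V = 2 + E - F = 2 + 6 - 4 = 4
4 vertices


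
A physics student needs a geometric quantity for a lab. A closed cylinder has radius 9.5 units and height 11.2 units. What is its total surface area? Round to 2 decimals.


Shape: closed cylinder
Radius r = 9.5 units, Height h = 11.2 units
Formula: SA = 2*pi*r^2 + 2*pi*r*h = 2*pi*r*(r + h)
r + h = 20.7
2 * r * (r + h) = 2 * 9.5 * 20.7 = 393.3
SA = 393.3 * pi
SA = 1235.59
1235.59 units^2


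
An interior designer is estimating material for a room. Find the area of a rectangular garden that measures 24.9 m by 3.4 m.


Shape: rectangle
Length l = 24.9 m, Width w = 3.4 m
Formula: A = l * w
A = 24.9 * 3.4
A = 84.66
84.66 m^2


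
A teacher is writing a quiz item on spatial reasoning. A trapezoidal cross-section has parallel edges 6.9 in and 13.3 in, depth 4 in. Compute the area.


Shape: trapezoid
Parallel sides a = 6.9 in, b = 13.3 in; Height h = 4 in
Formula: A = (a + b) * h / 2
a + b = 6.9 + 13.3 = 20.2
A = 20.2 * 4 / 2
A = 80.8 / 2
A = 40.4
40.4 in^2


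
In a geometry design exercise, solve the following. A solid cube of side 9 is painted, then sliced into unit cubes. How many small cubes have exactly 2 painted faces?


Large cube: 9 x 9 x 9, cut into unit cubes.
n = 9, so n - 2 = 7
Cubes with 2 painted faces lie along the edges, excluding corners.
A cube has 12 edges; each contributes (n - 2) = 7 such cubes.
Count = 12 * 7 = 84
84 unit cubes


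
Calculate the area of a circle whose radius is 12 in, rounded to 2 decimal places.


Shape: circle
Radius r = 12 in
Formula: A = pi * r^2
r^2 = 12^2 = 144
A = pi * 144
A = 452.39
452.39 in^2


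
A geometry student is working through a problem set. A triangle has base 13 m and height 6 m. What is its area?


Shape: triangle
Base b = 13 m, Height h = 6 m
Formula: A = (1/2) * b * h
A = 0.5 * 13 * 6
A = 0.5 * 78
A = 39
39 m^2


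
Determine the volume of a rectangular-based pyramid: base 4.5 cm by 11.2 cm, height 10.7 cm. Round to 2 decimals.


Shape: rectangular pyramid
Base: 4.5 cm x 11.2 cm, Height h = 10.7 cm
Formula: V = (1/3) * base_area * h
base_area = 4.5 * 11.2 = 50.4
base_area * h = 50.4 * 10.7 = 539.28
V = 539.28 / 3
V = 179.76
179.76 cm^3


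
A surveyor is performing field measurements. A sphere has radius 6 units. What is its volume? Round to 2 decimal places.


Shape: sphere
Radius r = 6 units
Formula: V = (4/3) * pi * r^3
r^3 = 216
(4/3) * 216 = 288
V = 288 * pi
V = 904.78
904.78 units^3


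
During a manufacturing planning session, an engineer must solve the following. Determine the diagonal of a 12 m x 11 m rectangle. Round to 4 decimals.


Shape: rectangle (diagonal via Pythagoras)
Sides: 12 m and 11 m
Formula: d = sqrt(l^2 + w^2)
l^2 = 144, w^2 = 121
l^2 + w^2 = 265
d = sqrt(265)
d = 16.2788
16.2788 m


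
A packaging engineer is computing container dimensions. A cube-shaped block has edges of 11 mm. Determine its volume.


Shape: cube
Side s = 11 mm
Formula: V = s^3
V = 11 * 11 * 11
V = 121 * 11
V = 1331
1331 mm^3


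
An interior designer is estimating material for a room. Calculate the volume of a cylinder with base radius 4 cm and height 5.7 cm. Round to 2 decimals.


Shape: cylinder
Radius r = 4 cm, Height h = 5.7 cm
Formula: V = pi * r^2 * h
r^2 = 16
V = pi * 16 * 5.7
V = 91.2 * pi
V = 286.51
286.51 cm^3


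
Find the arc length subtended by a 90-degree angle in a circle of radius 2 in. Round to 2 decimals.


Shape: circular arc
Radius r = 2 in, Angle = 90 degrees
Formula: L = (angle/360) * 2 * pi * r
2 * pi * r = 4 * pi
L = (90/360) * 4 * pi
L = 1 * pi
L = 3.14
3.14 in


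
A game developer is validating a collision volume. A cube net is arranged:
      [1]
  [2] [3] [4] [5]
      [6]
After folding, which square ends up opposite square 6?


Net: cross layout. Take square 3 as the base (bottom).
Fold the four squares in the horizontal row up around 3: 2 -> left, 4 -> right, 5 wraps to the top.
Fold 1 and 6 up from 3: 1 -> back, 6 -> front.
Opposite pairs are therefore: (1, 6), (2, 4), (3, 5).
Face 6 is opposite face 1.
face 1


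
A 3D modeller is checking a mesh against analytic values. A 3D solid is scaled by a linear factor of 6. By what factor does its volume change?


Linear scale factor k = 6
Rule: under a linear scaling by k, volumes scale by k^3.
k^3 = 6 * 6 * 6
k^3 = 36 * 6
k^3 = 216
Volume scales by a factor of 216.
216 (dimensionless)


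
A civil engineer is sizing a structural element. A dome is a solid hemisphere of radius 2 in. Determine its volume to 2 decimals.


Shape: hemisphere (half of a sphere)
Radius r = 2 in
Formula: V = (1/2) * (4/3) * pi * r^3 = (2/3) * pi * r^3
r^3 = 8
(2/3) * 8 = 5.333333
V = 5.333333 * pi
V = 16.76
16.76 in^3


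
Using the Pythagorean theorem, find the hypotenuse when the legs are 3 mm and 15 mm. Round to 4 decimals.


Shape: right triangle
Legs a = 3 mm, b = 15 mm
Formula: c = sqrt(a^2 + b^2)
a^2 = 9, b^2 = 225
a^2 + b^2 = 234
c = sqrt(234)
c = 15.2971
15.2971 mm


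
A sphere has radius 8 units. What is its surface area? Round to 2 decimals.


Shape: sphere
Radius r = 8 units
Formula: SA = 4 * pi * r^2
r^2 = 64
SA = 4 * pi * 64
SA = 256 * pi
SA = 804.25
804.25 units^2


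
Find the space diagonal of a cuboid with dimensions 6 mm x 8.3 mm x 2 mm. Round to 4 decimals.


Shape: rectangular box (space diagonal)
l = 6 mm, w = 8.3 mm, h = 2 mm
Visualize: the diagonal of the base, then a right triangle with that diagonal and the height.
Formula: d = sqrt(l^2 + w^2 + h^2)
l^2 + w^2 + h^2 = 36 + 68.89 + 4 = 108.89
d = sqrt(108.89)
d = 10.435
10.435 mm


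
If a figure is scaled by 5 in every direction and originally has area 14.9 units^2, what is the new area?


Linear scale factor k = 5
Original area = 14.9 units^2
Rule: under a linear scaling by k, areas scale by k^2.
k^2 = 5^2 = 25
New area = 14.9 * 25
New area = 372.5
372.5 units^2


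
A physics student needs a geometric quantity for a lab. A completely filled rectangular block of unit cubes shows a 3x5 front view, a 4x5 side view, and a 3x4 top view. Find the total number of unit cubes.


Orthographic views of a solid rectangular block:
Front view 3 x 5 -> length = 3, height = 5
Side view 4 x 5 -> width = 4, height = 5 (consistent)
Top view 3 x 4 -> confirms length = 3, width = 4
The block is 3 x 4 x 5.
Total unit cubes = 3 * 4 * 5 = 60
60 unit cubes


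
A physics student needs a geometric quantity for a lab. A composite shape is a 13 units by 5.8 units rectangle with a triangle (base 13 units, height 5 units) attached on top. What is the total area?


Composite shape: rectangle + triangle
Rectangle area = 13 * 5.8 = 75.4
Triangle area = 0.5 * 13 * 5 = 32.5
Total = 75.4 + 32.5
Total = 107.9
107.9 units^2


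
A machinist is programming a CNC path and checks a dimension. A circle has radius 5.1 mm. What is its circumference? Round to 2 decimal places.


Shape: circle
Radius r = 5.1 mm
Formula: C = 2 * pi * r
C = 2 * pi * 5.1
C = 10.2 * pi
C = 32.04
32.04 mm


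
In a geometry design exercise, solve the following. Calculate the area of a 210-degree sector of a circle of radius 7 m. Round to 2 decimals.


Shape: circular sector
Radius r = 7 m, Angle = 210 degrees
Formula: A = (angle/360) * pi * r^2
r^2 = 49
Fraction of circle = 210/360
A = (210/360) * pi * 49
A = 28.583333 * pi
A = 89.8
89.8 m^2


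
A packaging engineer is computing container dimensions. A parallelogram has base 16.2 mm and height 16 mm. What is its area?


Shape: parallelogram
Base b = 16.2 mm, Height h = 16 mm
Formula: A = b * h
A = 16.2 * 16
A = 259.2
259.2 mm^2


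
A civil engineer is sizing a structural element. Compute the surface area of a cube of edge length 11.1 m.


Shape: cube
Side s = 11.1 m
A cube has 6 square faces.
Formula: SA = 6 * s^2
s^2 = 123.21
SA = 6 * 123.21
SA = 739.26
739.26 m^2


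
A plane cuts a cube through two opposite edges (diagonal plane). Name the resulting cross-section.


Solid: cube
Cutting plane: through two opposite edges (diagonal plane)
Visualize the intersection of the plane with the solid's surface.
The boundary of the cut region is a rectangle.
rectangle


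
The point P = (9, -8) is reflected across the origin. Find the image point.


Transformation: reflection
Original point: (9, -8)
Rule for reflection through the origin: (x, y) -> (-x, -y)
Apply: (9, -8) -> (-9, 8)
(-9, 8)


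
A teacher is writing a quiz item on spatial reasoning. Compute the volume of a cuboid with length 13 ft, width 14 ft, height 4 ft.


Shape: rectangular prism
l = 13 ft, w = 14 ft, h = 4 ft
Formula: V = l * w * h
V = 13 * 14 * 4
V = 182 * 4
V = 728
728 ft^3


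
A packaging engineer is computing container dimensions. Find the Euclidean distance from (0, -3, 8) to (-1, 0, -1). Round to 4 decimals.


3D distance between two points
P1 = (0, -3, 8), P2 = (-1, 0, -1)
Formula: d = sqrt((x2-x1)^2 + (y2-y1)^2 + (z2-z1)^2)
dx = -1 - 0 = -1
dy = 0 - -3 = 3
dz = -1 - 8 = -9
dx^2 + dy^2 + dz^2 = 1 + 9 + 81 = 91
d = sqrt(91)
d = 9.5394
9.5394 units


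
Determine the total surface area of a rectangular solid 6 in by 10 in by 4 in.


Shape: rectangular prism
l = 6 in, w = 10 in, h = 4 in
Formula: SA = 2(lw + lh + wh)
lw = 60, lh = 24, wh = 40
lw + lh + wh = 124
SA = 2 * 124
SA = 248
248 in^2


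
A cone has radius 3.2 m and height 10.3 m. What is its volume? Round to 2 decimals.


Shape: cone
Radius r = 3.2 m, Height h = 10.3 m
Formula: V = (1/3) * pi * r^2 * h
r^2 = 10.24
pi * r^2 * h = pi * 10.24 * 10.3 = 105.472 * pi
V = 105.472 * pi / 3
V = 110.45
110.45 m^3


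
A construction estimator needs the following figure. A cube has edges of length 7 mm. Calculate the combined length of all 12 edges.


Shape: cube
Side s = 7 mm
A cube has 12 edges, all equal.
Formula: total edge length = 12 * s
Total = 12 * 7
Total = 84
84 mm


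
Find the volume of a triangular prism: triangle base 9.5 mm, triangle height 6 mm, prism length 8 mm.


Shape: triangular prism
Triangle base = 9.5 mm, triangle height = 6 mm, prism length L = 8 mm
Formula: V = (1/2 * b * h_tri) * L
Cross-section area = 0.5 * 9.5 * 6 = 28.5
V = 28.5 * 8
V = 228
228 mm^3


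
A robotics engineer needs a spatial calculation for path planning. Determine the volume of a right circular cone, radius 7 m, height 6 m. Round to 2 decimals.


Shape: cone
Radius r = 7 m, Height h = 6 m
Formula: V = (1/3) * pi * r^2 * h
r^2 = 49
pi * r^2 * h = pi * 49 * 6 = 294 * pi
V = 294 * pi / 3
V = 307.88
307.88 m^3


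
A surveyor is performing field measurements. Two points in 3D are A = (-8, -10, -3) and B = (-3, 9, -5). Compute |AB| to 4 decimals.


3D distance between two points
P1 = (-8, -10, -3), P2 = (-3, 9, -5)
Formula: d = sqrt((x2-x1)^2 + (y2-y1)^2 + (z2-z1)^2)
dx = -3 - -8 = 5
dy = 9 - -10 = 19
dz = -5 - -3 = -2
dx^2 + dy^2 + dz^2 = 25 + 361 + 4 = 390
d = sqrt(390)
d = 19.7484
19.7484 units


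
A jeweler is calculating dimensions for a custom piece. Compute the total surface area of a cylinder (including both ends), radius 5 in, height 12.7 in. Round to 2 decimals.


Shape: closed cylinder
Radius r = 5 in, Height h = 12.7 in
Formula: SA = 2*pi*r^2 + 2*pi*r*h = 2*pi*r*(r + h)
r + h = 17.7
2 * r * (r + h) = 2 * 5 * 17.7 = 177
SA = 177 * pi
SA = 556.06
556.06 in^2


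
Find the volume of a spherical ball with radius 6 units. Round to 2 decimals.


Shape: sphere
Radius r = 6 units
Formula: V = (4/3) * pi * r^3
r^3 = 216
(4/3) * 216 = 288
V = 288 * pi
V = 904.78
904.78 units^3


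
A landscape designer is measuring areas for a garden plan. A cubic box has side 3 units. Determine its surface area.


Shape: cube
Side s = 3 units
A cube has 6 square faces.
Formula: SA = 6 * s^2
s^2 = 9
SA = 6 * 9
SA = 54
54 units^2


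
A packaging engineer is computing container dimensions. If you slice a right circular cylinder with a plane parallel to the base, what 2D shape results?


Solid: right circular cylinder
Cutting plane: parallel to the base
Visualize the intersection of the plane with the solid's surface.
The boundary of the cut region is a circle.
circle


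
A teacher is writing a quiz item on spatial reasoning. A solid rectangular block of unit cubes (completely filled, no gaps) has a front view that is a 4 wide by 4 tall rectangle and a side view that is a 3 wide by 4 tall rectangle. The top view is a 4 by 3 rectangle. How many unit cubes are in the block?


Orthographic views of a solid rectangular block:
Front view 4 x 4 -> length = 4, height = 4
Side view 3 x 4 -> width = 3, height = 4 (consistent)
Top view 4 x 3 -> confirms length = 4, width = 3
The block is 4 x 3 x 4.
Total unit cubes = 4 * 3 * 4 = 48
48 unit cubes


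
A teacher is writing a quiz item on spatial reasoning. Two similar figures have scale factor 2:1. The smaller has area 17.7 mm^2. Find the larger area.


Linear scale factor k = 2
Original area = 17.7 mm^2
Rule: under a linear scaling by k, areas scale by k^2.
k^2 = 2^2 = 4
New area = 17.7 * 4
New area = 70.8
70.8 mm^2


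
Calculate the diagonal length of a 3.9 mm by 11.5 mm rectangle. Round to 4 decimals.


Shape: rectangle (diagonal via Pythagoras)
Sides: 3.9 mm and 11.5 mm
Formula: d = sqrt(l^2 + w^2)
l^2 = 15.21, w^2 = 132.25
l^2 + w^2 = 147.46
d = sqrt(147.46)
d = 12.1433
12.1433 mm


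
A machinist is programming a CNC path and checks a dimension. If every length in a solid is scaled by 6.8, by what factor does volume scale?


Linear scale factor k = 6.8
Rule: under a linear scaling by k, volumes scale by k^3.
k^3 = 6.8 * 6.8 * 6.8
k^3 = 46.24 * 6.8
k^3 = 314.432
Volume scales by a factor of 314.432.
314.432 (dimensionless)


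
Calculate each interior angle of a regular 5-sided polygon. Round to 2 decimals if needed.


Shape: regular pentagon (5 sides)
Formula: interior angle = (n - 2) * 180 / n
(n - 2) = 3
(n - 2) * 180 = 540
angle = 540 / 5
angle = 108
108 degrees


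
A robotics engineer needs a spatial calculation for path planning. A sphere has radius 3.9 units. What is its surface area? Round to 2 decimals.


Shape: sphere
Radius r = 3.9 units
Formula: SA = 4 * pi * r^2
r^2 = 15.21
SA = 4 * pi * 15.21
SA = 60.84 * pi
SA = 191.13
191.13 units^2


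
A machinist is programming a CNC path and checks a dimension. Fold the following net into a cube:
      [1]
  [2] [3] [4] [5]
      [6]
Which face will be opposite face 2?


Net: cross layout. Take square 3 as the base (bottom).
Fold the four squares in the horizontal row up around 3: 2 -> left, 4 -> right, 5 wraps to the top.
Fold 1 and 6 up from 3: 1 -> back, 6 -> front.
Opposite pairs are therefore: (1, 6), (2, 4), (3, 5).
Face 2 is opposite face 4.
face 4


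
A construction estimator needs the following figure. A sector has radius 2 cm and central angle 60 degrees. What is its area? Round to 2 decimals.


Shape: circular sector
Radius r = 2 cm, Angle = 60 degrees
Formula: A = (angle/360) * pi * r^2
r^2 = 4
Fraction of circle = 60/360
A = (60/360) * pi * 4
A = 0.666667 * pi
A = 2.09
2.09 cm^2


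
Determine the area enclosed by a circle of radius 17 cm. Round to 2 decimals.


Shape: circle
Radius r = 17 cm
Formula: A = pi * r^2
r^2 = 17^2 = 289
A = pi * 289
A = 907.92
907.92 cm^2


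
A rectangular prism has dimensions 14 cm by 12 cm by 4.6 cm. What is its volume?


Shape: rectangular prism
l = 14 cm, w = 12 cm, h = 4.6 cm
Formula: V = l * w * h
V = 14 * 12 * 4.6
V = 168 * 4.6
V = 772.8
772.8 cm^3


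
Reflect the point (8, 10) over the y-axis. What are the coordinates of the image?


Transformation: reflection
Original point: (8, 10)
Rule for reflection over the y-axis: (x, y) -> (-x, y)
Apply: (8, 10) -> (-8, 10)
(-8, 10)


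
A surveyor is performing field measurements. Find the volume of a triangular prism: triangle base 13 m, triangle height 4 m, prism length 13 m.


Shape: triangular prism
Triangle base = 13 m, triangle height = 4 m, prism length L = 13 m
Formula: V = (1/2 * b * h_tri) * L
Cross-section area = 0.5 * 13 * 4 = 26
V = 26 * 13
V = 338
338 m^3


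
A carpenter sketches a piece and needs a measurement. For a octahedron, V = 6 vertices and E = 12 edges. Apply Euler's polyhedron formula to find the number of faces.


Polyhedron: octahedron
Euler's formula for convex polyhedra: V - E + F = 2
Given: V = 6 vertices and E = 12 edges
Solve for F:
F = 2 + E - V = 2 + 12 - 6 = 8
8 faces


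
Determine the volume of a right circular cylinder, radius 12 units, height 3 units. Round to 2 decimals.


Shape: cylinder
Radius r = 12 units, Height h = 3 units
Formula: V = pi * r^2 * h
r^2 = 144
V = pi * 144 * 3
V = 432 * pi
V = 1357.17
1357.17 units^3


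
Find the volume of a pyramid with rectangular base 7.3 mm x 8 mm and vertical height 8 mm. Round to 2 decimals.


Shape: rectangular pyramid
Base: 7.3 mm x 8 mm, Height h = 8 mm
Formula: V = (1/3) * base_area * h
base_area = 7.3 * 8 = 58.4
base_area * h = 58.4 * 8 = 467.2
V = 467.2 / 3
V = 155.73
155.73 mm^3


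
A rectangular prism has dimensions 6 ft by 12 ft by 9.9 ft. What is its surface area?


Shape: rectangular prism
l = 6 ft, w = 12 ft, h = 9.9 ft
Formula: SA = 2(lw + lh + wh)
lw = 72, lh = 59.4, wh = 118.8
lw + lh + wh = 250.2
SA = 2 * 250.2
SA = 500.4
500.4 ft^2


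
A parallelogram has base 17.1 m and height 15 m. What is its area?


Shape: parallelogram
Base b = 17.1 m, Height h = 15 m
Formula: A = b * h
A = 17.1 * 15
A = 256.5
256.5 m^2


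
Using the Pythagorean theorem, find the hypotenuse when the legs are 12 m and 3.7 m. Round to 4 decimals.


Shape: right triangle
Legs a = 12 m, b = 3.7 m
Formula: c = sqrt(a^2 + b^2)
a^2 = 144, b^2 = 13.69
a^2 + b^2 = 157.69
c = sqrt(157.69)
c = 12.5575
12.5575 m


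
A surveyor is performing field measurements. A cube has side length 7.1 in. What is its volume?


Shape: cube
Side s = 7.1 in
Formula: V = s^3
V = 7.1 * 7.1 * 7.1
V = 50.41 * 7.1
V = 357.911
357.911 in^3


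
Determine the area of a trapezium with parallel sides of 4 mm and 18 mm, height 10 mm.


Shape: trapezoid
Parallel sides a = 4 mm, b = 18 mm; Height h = 10 mm
Formula: A = (a + b) * h / 2
a + b = 4 + 18 = 22
A = 22 * 10 / 2
A = 220 / 2
A = 110
110 mm^2


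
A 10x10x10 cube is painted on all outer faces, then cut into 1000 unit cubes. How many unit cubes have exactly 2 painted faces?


Large cube: 10 x 10 x 10, cut into unit cubes.
n = 10, so n - 2 = 8
Cubes with 2 painted faces lie along the edges, excluding corners.
A cube has 12 edges; each contributes (n - 2) = 8 such cubes.
Count = 12 * 8 = 96
96 unit cubes


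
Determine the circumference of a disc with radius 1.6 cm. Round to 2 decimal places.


Shape: circle
Radius r = 1.6 cm
Formula: C = 2 * pi * r
C = 2 * pi * 1.6
C = 3.2 * pi
C = 10.05
10.05 cm


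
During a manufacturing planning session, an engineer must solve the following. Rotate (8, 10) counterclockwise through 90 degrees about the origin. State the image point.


Transformation: rotation about the origin
Original point: (8, 10)
Rule for 90 deg counterclockwise: (x, y) -> (-y, x)
Apply: (8, 10) -> (-10, 8)
(-10, 8)


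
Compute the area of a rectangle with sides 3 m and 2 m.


Shape: rectangle
Length l = 3 m, Width w = 2 m
Formula: A = l * w
A = 3 * 2
A = 6
6 m^2


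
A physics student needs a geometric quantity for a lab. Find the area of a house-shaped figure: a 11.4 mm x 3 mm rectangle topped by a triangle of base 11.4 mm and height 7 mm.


Composite shape: rectangle + triangle
Rectangle area = 11.4 * 3 = 34.2
Triangle area = 0.5 * 11.4 * 7 = 39.9
Total = 34.2 + 39.9
Total = 74.1
74.1 mm^2


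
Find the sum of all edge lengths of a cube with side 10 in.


Shape: cube
Side s = 10 in
A cube has 12 edges, all equal.
Formula: total edge length = 12 * s
Total = 12 * 10
Total = 120
120 in


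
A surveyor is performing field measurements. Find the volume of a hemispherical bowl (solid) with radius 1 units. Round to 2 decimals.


Shape: hemisphere (half of a sphere)
Radius r = 1 units
Formula: V = (1/2) * (4/3) * pi * r^3 = (2/3) * pi * r^3
r^3 = 1
(2/3) * 1 = 0.666667
V = 0.666667 * pi
V = 2.09
2.09 units^3


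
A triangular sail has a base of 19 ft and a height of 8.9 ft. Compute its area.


Shape: triangle
Base b = 19 ft, Height h = 8.9 ft
Formula: A = (1/2) * b * h
A = 0.5 * 19 * 8.9
A = 0.5 * 169.1
A = 84.55
84.55 ft^2


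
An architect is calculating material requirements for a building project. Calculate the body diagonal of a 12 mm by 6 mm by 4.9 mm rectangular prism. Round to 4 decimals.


Shape: rectangular box (space diagonal)
l = 12 mm, w = 6 mm, h = 4.9 mm
Visualize: the diagonal of the base, then a right triangle with that diagonal and the height.
Formula: d = sqrt(l^2 + w^2 + h^2)
l^2 + w^2 + h^2 = 144 + 36 + 24.01 = 204.01
d = sqrt(204.01)
d = 14.2832
14.2832 mm


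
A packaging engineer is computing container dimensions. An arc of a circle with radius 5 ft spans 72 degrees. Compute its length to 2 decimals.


Shape: circular arc
Radius r = 5 ft, Angle = 72 degrees
Formula: L = (angle/360) * 2 * pi * r
2 * pi * r = 10 * pi
L = (72/360) * 10 * pi
L = 2 * pi
L = 6.28
6.28 ft


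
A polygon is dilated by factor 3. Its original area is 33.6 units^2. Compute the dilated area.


Linear scale factor k = 3
Original area = 33.6 units^2
Rule: under a linear scaling by k, areas scale by k^2.
k^2 = 3^2 = 9
New area = 33.6 * 9
New area = 302.4
302.4 units^2


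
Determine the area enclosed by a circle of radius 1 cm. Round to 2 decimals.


Shape: circle
Radius r = 1 cm
Formula: A = pi * r^2
r^2 = 1^2 = 1
A = pi * 1
A = 3.14
3.14 cm^2


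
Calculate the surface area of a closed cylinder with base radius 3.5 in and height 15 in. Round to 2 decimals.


Shape: closed cylinder
Radius r = 3.5 in, Height h = 15 in
Formula: SA = 2*pi*r^2 + 2*pi*r*h = 2*pi*r*(r + h)
r + h = 18.5
2 * r * (r + h) = 2 * 3.5 * 18.5 = 129.5
SA = 129.5 * pi
SA = 406.84
406.84 in^2


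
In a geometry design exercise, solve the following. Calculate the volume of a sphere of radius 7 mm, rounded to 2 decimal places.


Shape: sphere
Radius r = 7 mm
Formula: V = (4/3) * pi * r^3
r^3 = 343
(4/3) * 343 = 457.333333
V = 457.333333 * pi
V = 1436.76
1436.76 mm^3


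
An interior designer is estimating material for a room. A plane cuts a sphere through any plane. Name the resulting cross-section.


Solid: sphere
Cutting plane: through any plane
Visualize the intersection of the plane with the solid's surface.
The boundary of the cut region is a circle.
circle


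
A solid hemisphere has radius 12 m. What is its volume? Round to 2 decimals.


Shape: hemisphere (half of a sphere)
Radius r = 12 m
Formula: V = (1/2) * (4/3) * pi * r^3 = (2/3) * pi * r^3
r^3 = 1728
(2/3) * 1728 = 1152
V = 1152 * pi
V = 3619.11
3619.11 m^3


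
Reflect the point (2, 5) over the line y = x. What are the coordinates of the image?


Transformation: reflection
Original point: (2, 5)
Rule for reflection over y = x: (x, y) -> (y, x)
Apply: (2, 5) -> (5, 2)
(5, 2)


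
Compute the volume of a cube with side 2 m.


Shape: cube
Side s = 2 m
Formula: V = s^3
V = 2 * 2 * 2
V = 4 * 2
V = 8
8 m^3


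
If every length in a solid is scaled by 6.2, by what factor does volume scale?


Linear scale factor k = 6.2
Rule: under a linear scaling by k, volumes scale by k^3.
k^3 = 6.2 * 6.2 * 6.2
k^3 = 38.44 * 6.2
k^3 = 238.328
Volume scales by a factor of 238.328.
238.328 (dimensionless)


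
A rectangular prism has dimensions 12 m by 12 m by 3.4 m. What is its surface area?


Shape: rectangular prism
l = 12 m, w = 12 m, h = 3.4 m
Formula: SA = 2(lw + lh + wh)
lw = 144, lh = 40.8, wh = 40.8
lw + lh + wh = 225.6
SA = 2 * 225.6
SA = 451.2
451.2 m^2


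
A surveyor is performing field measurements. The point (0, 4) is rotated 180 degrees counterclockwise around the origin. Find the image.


Transformation: rotation about the origin
Original point: (0, 4)
Rule for 180 deg: (x, y) -> (-x, -y)
Apply: (0, 4) -> (0, -4)
(0, -4)


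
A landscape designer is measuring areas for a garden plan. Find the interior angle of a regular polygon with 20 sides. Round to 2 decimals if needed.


Shape: regular icosagon (20 sides)
Formula: interior angle = (n - 2) * 180 / n
(n - 2) = 18
(n - 2) * 180 = 3240
angle = 3240 / 20
angle = 162
162 degrees


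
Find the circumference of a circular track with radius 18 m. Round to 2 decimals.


Shape: circle
Radius r = 18 m
Formula: C = 2 * pi * r
C = 2 * pi * 18
C = 36 * pi
C = 113.1
113.1 m


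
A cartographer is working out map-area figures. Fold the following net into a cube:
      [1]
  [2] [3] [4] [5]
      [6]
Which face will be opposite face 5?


Net: cross layout. Take square 3 as the base (bottom).
Fold the four squares in the horizontal row up around 3: 2 -> left, 4 -> right, 5 wraps to the top.
Fold 1 and 6 up from 3: 1 -> back, 6 -> front.
Opposite pairs are therefore: (1, 6), (2, 4), (3, 5).
Face 5 is opposite face 3.
face 3


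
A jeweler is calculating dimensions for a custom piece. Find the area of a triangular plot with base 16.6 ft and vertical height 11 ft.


Shape: triangle
Base b = 16.6 ft, Height h = 11 ft
Formula: A = (1/2) * b * h
A = 0.5 * 16.6 * 11
A = 0.5 * 182.6
A = 91.3
91.3 ft^2


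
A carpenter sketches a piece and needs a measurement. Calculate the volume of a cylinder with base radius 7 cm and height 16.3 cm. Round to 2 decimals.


Shape: cylinder
Radius r = 7 cm, Height h = 16.3 cm
Formula: V = pi * r^2 * h
r^2 = 49
V = pi * 49 * 16.3
V = 798.7 * pi
V = 2509.19
2509.19 cm^3


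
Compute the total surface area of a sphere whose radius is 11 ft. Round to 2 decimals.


Shape: sphere
Radius r = 11 ft
Formula: SA = 4 * pi * r^2
r^2 = 121
SA = 4 * pi * 121
SA = 484 * pi
SA = 1520.53
1520.53 ft^2


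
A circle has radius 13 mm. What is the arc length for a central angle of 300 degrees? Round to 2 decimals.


Shape: circular arc
Radius r = 13 mm, Angle = 300 degrees
Formula: L = (angle/360) * 2 * pi * r
2 * pi * r = 26 * pi
L = (300/360) * 26 * pi
L = 21.666667 * pi
L = 68.07
68.07 mm


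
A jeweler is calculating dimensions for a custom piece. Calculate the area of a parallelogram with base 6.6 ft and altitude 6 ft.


Shape: parallelogram
Base b = 6.6 ft, Height h = 6 ft
Formula: A = b * h
A = 6.6 * 6
A = 39.6
39.6 ft^2


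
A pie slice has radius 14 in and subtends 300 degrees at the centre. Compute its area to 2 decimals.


Shape: circular sector
Radius r = 14 in, Angle = 300 degrees
Formula: A = (angle/360) * pi * r^2
r^2 = 196
Fraction of circle = 300/360
A = (300/360) * pi * 196
A = 163.333333 * pi
A = 513.13
513.13 in^2


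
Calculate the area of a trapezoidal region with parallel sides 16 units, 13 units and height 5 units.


Shape: trapezoid
Parallel sides a = 16 units, b = 13 units; Height h = 5 units
Formula: A = (a + b) * h / 2
a + b = 16 + 13 = 29
A = 29 * 5 / 2
A = 145 / 2
A = 72.5
72.5 units^2


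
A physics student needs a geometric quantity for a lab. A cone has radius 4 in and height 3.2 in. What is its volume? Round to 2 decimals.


Shape: cone
Radius r = 4 in, Height h = 3.2 in
Formula: V = (1/3) * pi * r^2 * h
r^2 = 16
pi * r^2 * h = pi * 16 * 3.2 = 51.2 * pi
V = 51.2 * pi / 3
V = 53.62
53.62 in^3


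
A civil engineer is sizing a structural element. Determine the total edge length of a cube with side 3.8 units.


Shape: cube
Side s = 3.8 units
A cube has 12 edges, all equal.
Formula: total edge length = 12 * s
Total = 12 * 3.8
Total = 45.6
45.6 units


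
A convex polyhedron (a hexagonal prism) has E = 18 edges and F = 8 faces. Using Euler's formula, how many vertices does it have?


Polyhedron: hexagonal prism
Euler's formula for convex polyhedra: V - E + F = 2
Given: E = 18 edges and F = 8 faces
Solve for V:
V = 2 + E - F = 2 + 18 - 8 = 12
12 vertices


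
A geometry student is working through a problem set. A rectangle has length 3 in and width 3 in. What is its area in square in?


Shape: rectangle
Length l = 3 in, Width w = 3 in
Formula: A = l * w
A = 3 * 3
A = 9
9 in^2


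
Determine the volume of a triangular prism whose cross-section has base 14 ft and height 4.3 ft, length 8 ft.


Shape: triangular prism
Triangle base = 14 ft, triangle height = 4.3 ft, prism length L = 8 ft
Formula: V = (1/2 * b * h_tri) * L
Cross-section area = 0.5 * 14 * 4.3 = 30.1
V = 30.1 * 8
V = 240.8
240.8 ft^3


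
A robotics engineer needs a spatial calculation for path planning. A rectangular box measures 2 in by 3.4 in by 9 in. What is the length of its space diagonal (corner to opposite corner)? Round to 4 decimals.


Shape: rectangular box (space diagonal)
l = 2 in, w = 3.4 in, h = 9 in
Visualize: the diagonal of the base, then a right triangle with that diagonal and the height.
Formula: d = sqrt(l^2 + w^2 + h^2)
l^2 + w^2 + h^2 = 4 + 11.56 + 81 = 96.56
d = sqrt(96.56)
d = 9.8265
9.8265 in


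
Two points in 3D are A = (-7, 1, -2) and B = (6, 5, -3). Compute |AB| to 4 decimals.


3D distance between two points
P1 = (-7, 1, -2), P2 = (6, 5, -3)
Formula: d = sqrt((x2-x1)^2 + (y2-y1)^2 + (z2-z1)^2)
dx = 6 - -7 = 13
dy = 5 - 1 = 4
dz = -3 - -2 = -1
dx^2 + dy^2 + dz^2 = 169 + 16 + 1 = 186
d = sqrt(186)
d = 13.6382
13.6382 units


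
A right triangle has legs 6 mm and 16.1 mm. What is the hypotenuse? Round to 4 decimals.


Shape: right triangle
Legs a = 6 mm, b = 16.1 mm
Formula: c = sqrt(a^2 + b^2)
a^2 = 36, b^2 = 259.21
a^2 + b^2 = 295.21
c = sqrt(295.21)
c = 17.1817
17.1817 mm
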